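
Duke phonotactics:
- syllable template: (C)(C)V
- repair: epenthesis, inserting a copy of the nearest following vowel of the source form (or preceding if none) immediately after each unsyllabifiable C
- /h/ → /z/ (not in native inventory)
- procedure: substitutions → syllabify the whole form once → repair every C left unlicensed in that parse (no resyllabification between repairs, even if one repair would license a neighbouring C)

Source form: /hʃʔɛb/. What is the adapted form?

Substitution: /h/ → /z/, giving /zʃʔɛb/.
The consonants /z/, /b/ cannot be parsed into a legal (C)(C)V syllable (no codas are permitted; onsets may contain at most 2 consonants).
Inserting the epenthetic vowel yields /z/ → /zɛ/, /b/ → /bɛ/.

zɛʃʔɛbɛ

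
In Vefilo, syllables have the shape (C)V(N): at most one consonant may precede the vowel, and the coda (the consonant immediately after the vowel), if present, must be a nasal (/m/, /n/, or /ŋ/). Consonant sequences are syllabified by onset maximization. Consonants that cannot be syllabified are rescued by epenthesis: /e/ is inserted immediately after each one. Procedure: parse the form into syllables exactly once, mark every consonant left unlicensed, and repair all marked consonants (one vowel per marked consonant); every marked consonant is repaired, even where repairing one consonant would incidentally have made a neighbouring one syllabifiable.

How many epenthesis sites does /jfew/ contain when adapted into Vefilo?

2

The unsyllabifiable consonants are /j/, /w/; each receives one epenthetic vowel.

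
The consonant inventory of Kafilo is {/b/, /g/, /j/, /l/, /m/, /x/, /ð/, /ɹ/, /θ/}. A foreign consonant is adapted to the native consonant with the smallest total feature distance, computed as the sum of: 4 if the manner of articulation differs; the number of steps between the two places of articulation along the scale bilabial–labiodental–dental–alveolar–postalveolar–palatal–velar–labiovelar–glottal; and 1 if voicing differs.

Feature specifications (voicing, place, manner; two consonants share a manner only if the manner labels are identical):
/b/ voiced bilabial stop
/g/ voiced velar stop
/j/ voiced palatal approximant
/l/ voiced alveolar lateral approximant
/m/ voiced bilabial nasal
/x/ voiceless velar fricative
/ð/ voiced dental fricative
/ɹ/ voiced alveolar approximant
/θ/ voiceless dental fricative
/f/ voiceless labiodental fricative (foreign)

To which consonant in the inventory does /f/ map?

θ

/θ/ is closest: same manner (fricative), place distance 1 (labiodental→dental), same voicing; total 1. Next closest is /ð/ at distance 2.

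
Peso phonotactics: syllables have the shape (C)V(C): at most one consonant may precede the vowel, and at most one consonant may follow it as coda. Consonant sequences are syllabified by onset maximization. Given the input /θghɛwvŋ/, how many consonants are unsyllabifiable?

4

Under (C)V(C), the unsyllabifiable consonants are /θ/, /g/, /v/, /ŋ/ (at most one coda consonant is licensed; onsets are limited to one consonant).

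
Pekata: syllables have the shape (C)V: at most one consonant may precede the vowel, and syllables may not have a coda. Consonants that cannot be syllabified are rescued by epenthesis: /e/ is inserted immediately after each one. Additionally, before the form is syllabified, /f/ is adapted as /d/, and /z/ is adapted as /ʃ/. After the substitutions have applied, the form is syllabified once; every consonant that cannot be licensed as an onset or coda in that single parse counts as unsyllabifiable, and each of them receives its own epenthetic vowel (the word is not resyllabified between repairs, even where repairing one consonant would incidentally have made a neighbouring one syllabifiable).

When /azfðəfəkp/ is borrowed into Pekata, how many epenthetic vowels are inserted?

4

After substitution the input is /aʃdðədəkp/.
The unsyllabifiable consonants are /ʃ/, /d/, /k/, /p/; each receives one epenthetic vowel.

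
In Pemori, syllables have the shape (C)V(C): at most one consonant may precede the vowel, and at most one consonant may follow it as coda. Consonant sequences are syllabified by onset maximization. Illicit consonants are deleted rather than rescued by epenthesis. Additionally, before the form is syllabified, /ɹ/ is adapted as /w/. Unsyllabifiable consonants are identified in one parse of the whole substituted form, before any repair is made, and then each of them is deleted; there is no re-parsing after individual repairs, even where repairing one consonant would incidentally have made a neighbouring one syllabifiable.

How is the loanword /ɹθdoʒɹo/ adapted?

Substitution: /ɹ/ → /w/, giving /wθdoʒwo/.
Syllabifying with onset maximization leaves /w/, /θ/ stranded (at most one coda consonant is licensed; onsets are limited to one consonant).
Each unlicensed consonant is deleted: /w/, /θ/.

doʒwo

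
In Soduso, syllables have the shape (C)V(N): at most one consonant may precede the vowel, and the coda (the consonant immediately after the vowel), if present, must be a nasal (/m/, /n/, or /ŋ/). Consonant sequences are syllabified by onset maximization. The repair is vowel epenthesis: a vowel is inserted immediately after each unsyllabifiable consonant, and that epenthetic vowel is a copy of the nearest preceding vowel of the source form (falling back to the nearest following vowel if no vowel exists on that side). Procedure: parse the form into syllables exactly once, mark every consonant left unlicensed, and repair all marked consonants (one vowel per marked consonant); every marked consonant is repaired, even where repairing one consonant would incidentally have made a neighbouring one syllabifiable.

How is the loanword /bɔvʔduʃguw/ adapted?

bɔvɔʔɔduʃuguwu

The consonants /v/, /ʔ/, /ʃ/, /w/ cannot be parsed into a legal (C)V(N) syllable (only a nasal (/m/, /n/, or /ŋ/) is licensed in coda position; onsets are limited to one consonant).
Inserting the epenthetic vowel yields /v/ → /vɔ/, /ʔ/ → /ʔɔ/, /ʃ/ → /ʃu/, /w/ → /wu/.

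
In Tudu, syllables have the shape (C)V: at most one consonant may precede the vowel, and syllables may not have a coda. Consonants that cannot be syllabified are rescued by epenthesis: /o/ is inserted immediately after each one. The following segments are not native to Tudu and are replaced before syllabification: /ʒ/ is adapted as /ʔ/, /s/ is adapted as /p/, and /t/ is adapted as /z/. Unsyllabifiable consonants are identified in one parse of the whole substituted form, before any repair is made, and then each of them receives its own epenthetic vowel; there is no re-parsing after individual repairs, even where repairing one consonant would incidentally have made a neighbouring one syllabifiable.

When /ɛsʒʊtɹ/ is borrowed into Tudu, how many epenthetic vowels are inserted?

3

After substitution the input is /ɛpʔʊzɹ/.
The unsyllabifiable consonants are /p/, /z/, /ɹ/; each receives one epenthetic vowel.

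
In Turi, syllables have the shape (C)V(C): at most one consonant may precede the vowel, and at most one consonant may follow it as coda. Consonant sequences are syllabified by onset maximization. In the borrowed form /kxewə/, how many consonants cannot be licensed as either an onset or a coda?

The consonants /k/ cannot be parsed into a legal (C)V(C) syllable (at most one coda consonant is licensed; onsets are limited to one consonant).

1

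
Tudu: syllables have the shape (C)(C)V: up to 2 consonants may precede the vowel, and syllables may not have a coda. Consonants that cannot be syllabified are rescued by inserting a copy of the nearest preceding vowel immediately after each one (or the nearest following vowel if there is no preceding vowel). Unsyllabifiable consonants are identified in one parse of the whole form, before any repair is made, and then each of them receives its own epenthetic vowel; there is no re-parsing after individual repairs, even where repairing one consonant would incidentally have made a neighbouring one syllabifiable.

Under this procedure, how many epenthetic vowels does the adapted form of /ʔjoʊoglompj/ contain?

3

The unsyllabifiable consonants are /m/, /p/, /j/; each receives one epenthetic vowel.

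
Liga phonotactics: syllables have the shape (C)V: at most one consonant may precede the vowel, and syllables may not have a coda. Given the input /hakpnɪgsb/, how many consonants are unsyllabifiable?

5

Under (C)V, the unsyllabifiable consonants are /k/, /p/, /g/, /s/, /b/ (no codas are permitted; onsets are limited to one consonant).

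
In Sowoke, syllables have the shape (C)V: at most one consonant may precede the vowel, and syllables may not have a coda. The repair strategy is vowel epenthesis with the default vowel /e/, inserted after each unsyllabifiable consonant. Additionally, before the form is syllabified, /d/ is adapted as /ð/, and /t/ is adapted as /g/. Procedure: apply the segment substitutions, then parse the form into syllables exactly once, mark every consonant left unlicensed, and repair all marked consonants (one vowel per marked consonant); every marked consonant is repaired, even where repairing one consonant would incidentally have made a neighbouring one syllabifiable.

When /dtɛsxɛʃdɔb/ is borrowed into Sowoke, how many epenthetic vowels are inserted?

After substitution the input is /ðgɛsxɛʃðɔb/.
The unsyllabifiable consonants are /ð/, /s/, /ʃ/, /b/; each receives one epenthetic vowel.

4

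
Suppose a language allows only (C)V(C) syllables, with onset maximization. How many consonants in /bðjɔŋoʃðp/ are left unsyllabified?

Under (C)V(C), the unsyllabifiable consonants are /b/, /ð/, /ð/, /p/ (at most one coda consonant is licensed; onsets are limited to one consonant).

4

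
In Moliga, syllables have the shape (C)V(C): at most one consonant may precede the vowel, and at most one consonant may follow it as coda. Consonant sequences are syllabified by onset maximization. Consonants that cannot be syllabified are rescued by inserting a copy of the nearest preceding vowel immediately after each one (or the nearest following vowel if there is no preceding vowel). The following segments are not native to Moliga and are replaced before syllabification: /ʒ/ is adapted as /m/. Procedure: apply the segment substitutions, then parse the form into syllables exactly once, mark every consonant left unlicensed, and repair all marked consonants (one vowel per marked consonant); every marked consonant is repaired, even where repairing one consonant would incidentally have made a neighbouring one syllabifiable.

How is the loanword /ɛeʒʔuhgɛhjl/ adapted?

Substitution: /ʒ/ → /m/, giving /ɛemʔuhgɛhjl/.
Syllabifying with onset maximization leaves /j/, /l/ stranded (at most one coda consonant is licensed; onsets are limited to one consonant).
Inserting the epenthetic vowel yields /j/ → /jɛ/, /l/ → /lɛ/.

ɛemʔuhgɛhjɛlɛ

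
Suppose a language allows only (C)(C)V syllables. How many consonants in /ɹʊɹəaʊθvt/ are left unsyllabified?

Under (C)(C)V, the unsyllabifiable consonants are /θ/, /v/, /t/ (no codas are permitted; onsets may contain at most 2 consonants).

3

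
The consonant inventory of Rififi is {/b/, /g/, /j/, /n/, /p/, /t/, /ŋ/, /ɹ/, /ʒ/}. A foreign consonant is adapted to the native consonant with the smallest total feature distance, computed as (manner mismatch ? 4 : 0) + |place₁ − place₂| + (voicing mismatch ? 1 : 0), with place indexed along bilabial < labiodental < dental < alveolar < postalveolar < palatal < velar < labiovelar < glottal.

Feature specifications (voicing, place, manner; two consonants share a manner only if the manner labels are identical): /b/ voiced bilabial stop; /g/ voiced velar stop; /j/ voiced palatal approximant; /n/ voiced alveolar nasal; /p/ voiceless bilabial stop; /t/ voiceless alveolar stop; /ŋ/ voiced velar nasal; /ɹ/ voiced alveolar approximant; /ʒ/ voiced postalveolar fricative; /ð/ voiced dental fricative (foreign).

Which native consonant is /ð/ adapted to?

/ʒ/ is closest: same manner (fricative), place distance 2 (dental→postalveolar), same voicing; total 2. Next closest is /n/ at distance 5.

ʒ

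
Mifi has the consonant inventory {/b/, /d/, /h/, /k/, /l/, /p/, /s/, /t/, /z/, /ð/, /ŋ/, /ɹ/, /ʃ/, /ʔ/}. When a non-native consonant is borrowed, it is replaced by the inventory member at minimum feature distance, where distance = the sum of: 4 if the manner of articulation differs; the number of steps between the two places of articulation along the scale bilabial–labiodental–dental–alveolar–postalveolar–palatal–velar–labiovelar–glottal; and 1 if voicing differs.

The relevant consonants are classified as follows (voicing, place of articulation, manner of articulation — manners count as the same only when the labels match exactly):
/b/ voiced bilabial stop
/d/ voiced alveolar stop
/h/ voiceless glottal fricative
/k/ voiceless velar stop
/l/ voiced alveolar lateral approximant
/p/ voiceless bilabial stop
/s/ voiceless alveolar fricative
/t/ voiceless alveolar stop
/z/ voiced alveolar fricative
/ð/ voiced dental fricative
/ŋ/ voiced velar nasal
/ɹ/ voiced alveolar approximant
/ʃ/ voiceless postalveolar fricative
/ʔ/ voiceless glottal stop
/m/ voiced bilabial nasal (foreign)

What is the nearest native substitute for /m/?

/b/ is closest: manner differs (nasal→stop, +4), place distance 0 (bilabial→bilabial), same voicing; total 4. Next closest is /p/ at distance 5.

b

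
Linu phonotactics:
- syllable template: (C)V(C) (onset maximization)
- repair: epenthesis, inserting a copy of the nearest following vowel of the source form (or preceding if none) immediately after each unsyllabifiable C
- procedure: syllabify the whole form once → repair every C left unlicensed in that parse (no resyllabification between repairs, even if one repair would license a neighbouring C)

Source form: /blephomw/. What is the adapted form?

Syllabifying with onset maximization leaves /b/, /w/ stranded (at most one coda consonant is licensed; onsets are limited to one consonant).
Epenthesis after each stranded consonant: /b/ → /be/, /w/ → /wo/.

belephomwo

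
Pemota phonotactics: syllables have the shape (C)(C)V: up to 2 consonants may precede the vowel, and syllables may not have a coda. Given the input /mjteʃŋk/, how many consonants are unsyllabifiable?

Syllabifying with onset maximization leaves /m/, /ʃ/, /ŋ/, /k/ stranded (no codas are permitted; onsets may contain at most 2 consonants).

4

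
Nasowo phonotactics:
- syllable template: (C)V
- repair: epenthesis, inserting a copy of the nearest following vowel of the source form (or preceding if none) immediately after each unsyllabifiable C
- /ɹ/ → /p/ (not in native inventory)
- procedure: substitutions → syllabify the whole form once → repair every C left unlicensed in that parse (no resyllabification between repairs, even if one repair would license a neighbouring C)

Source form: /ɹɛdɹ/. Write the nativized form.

Substitution: /ɹ/ → /p/, giving /pɛdp/.
Under (C)V, the unsyllabifiable consonants are /d/, /p/ (no codas are permitted; onsets are limited to one consonant).
Epenthesis after each stranded consonant: /d/ → /dɛ/, /p/ → /pɛ/.

pɛdɛpɛ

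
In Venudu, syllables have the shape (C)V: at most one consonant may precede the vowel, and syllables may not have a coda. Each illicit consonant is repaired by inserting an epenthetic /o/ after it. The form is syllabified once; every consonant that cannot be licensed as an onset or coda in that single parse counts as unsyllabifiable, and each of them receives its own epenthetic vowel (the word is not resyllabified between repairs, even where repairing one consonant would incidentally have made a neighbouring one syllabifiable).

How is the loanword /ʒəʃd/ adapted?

ʒəʃodo

Syllabifying with onset maximization leaves /ʃ/, /d/ stranded (no codas are permitted; onsets are limited to one consonant).
Epenthesis after each stranded consonant: /ʃ/ → /ʃo/, /d/ → /do/.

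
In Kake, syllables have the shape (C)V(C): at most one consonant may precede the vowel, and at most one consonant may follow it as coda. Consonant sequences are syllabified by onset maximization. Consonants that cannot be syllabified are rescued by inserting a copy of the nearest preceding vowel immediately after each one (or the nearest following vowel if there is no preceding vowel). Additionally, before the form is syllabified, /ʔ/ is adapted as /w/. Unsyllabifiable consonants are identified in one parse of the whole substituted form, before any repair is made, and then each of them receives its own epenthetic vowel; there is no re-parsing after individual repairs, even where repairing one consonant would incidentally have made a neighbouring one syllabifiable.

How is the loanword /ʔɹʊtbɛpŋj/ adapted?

Substitution: /ʔ/ → /w/, giving /wɹʊtbɛpŋj/.
Under (C)V(C), the unsyllabifiable consonants are /w/, /ŋ/, /j/ (at most one coda consonant is licensed; onsets are limited to one consonant).
Inserting the epenthetic vowel yields /w/ → /wʊ/, /ŋ/ → /ŋɛ/, /j/ → /jɛ/.

wʊɹʊtbɛpŋɛjɛ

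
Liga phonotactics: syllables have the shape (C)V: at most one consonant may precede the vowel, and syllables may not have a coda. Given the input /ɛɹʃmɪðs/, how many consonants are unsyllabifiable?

Syllabifying with onset maximization leaves /ɹ/, /ʃ/, /ð/, /s/ stranded (no codas are permitted; onsets are limited to one consonant).

4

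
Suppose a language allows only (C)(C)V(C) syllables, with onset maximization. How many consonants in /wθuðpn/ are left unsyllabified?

2

The consonants /p/, /n/ cannot be parsed into a legal (C)(C)V(C) syllable (at most one coda consonant is licensed; onsets may contain at most 2 consonants).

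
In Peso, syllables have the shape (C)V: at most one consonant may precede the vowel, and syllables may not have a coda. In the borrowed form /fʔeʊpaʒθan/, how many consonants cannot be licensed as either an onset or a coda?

Under (C)V, the unsyllabifiable consonants are /f/, /ʒ/, /n/ (no codas are permitted; onsets are limited to one consonant).

3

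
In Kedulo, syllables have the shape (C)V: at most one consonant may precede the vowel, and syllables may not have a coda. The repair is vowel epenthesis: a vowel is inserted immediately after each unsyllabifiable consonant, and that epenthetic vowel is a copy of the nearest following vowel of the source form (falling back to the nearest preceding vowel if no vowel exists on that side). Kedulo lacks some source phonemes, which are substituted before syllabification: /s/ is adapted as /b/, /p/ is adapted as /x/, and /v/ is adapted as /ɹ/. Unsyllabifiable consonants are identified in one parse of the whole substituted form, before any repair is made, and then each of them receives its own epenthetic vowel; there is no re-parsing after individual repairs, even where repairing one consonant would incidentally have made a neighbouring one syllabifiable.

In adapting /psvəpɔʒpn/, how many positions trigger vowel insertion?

After substitution the input is /xbɹəxɔʒxn/.
The unsyllabifiable consonants are /x/, /b/, /ʒ/, /x/, /n/; each receives one epenthetic vowel.

5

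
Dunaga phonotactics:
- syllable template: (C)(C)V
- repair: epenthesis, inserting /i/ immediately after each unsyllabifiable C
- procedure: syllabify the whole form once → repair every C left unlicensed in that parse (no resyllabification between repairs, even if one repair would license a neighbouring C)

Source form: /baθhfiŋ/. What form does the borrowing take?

Under (C)(C)V, the unsyllabifiable consonants are /θ/, /ŋ/ (no codas are permitted; onsets may contain at most 2 consonants).
Each unlicensed consonant becomes the onset of a new syllable: /θ/ → /θi/, /ŋ/ → /ŋi/.

baθihfiŋi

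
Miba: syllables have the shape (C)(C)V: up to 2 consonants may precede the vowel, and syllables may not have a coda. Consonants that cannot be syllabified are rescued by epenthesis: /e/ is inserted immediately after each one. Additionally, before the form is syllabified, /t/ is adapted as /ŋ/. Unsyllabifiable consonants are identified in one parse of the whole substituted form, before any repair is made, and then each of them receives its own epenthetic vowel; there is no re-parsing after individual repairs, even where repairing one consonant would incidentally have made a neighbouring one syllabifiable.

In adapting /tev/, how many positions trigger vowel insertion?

1

After substitution the input is /ŋev/.
The unsyllabifiable consonants are /v/; each receives one epenthetic vowel.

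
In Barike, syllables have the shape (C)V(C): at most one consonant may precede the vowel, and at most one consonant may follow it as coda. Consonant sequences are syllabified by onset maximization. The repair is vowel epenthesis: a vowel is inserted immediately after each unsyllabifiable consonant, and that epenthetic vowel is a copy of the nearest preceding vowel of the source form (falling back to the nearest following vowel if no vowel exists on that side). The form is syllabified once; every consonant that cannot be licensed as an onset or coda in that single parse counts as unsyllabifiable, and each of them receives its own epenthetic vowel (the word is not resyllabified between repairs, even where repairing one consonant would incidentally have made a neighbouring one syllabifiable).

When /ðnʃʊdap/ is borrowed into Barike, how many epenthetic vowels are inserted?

The unsyllabifiable consonants are /ð/, /n/; each receives one epenthetic vowel.

2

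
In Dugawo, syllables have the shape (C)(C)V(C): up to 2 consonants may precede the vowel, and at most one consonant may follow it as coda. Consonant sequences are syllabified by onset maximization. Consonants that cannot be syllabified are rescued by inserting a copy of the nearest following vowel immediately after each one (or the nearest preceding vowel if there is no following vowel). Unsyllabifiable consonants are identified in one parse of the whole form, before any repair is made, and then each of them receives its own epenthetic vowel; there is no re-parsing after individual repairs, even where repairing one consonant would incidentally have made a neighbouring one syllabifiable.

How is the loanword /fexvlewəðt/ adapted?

Under (C)(C)V(C), the unsyllabifiable consonants are /t/ (at most one coda consonant is licensed; onsets may contain at most 2 consonants).
Epenthesis after each stranded consonant: /t/ → /tə/.

fexvlewəðtə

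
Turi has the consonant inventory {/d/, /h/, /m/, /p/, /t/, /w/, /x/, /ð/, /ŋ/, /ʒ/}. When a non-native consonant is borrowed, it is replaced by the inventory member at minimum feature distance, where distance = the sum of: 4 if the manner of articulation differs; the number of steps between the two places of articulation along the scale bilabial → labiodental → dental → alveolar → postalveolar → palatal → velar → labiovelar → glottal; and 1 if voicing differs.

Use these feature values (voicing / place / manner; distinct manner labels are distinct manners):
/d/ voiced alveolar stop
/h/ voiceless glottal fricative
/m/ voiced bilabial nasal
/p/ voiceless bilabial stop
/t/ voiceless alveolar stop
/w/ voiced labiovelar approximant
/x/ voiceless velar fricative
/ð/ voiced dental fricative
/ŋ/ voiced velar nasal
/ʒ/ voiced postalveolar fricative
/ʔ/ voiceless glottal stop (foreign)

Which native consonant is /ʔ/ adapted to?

h

/h/ is closest: manner differs (stop→fricative, +4), place distance 0 (glottal→glottal), same voicing; total 4. Next closest is /t/ at distance 5.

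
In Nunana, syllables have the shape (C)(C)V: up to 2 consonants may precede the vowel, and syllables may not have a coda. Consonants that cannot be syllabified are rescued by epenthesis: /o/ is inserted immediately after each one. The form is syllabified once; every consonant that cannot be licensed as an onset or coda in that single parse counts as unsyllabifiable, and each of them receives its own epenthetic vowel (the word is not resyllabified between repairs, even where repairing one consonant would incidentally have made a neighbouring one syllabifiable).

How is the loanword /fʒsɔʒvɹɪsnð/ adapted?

The consonants /f/, /ʒ/, /s/, /n/, /ð/ cannot be parsed into a legal (C)(C)V syllable (no codas are permitted; onsets may contain at most 2 consonants).
Epenthesis after each stranded consonant: /f/ → /fo/, /ʒ/ → /ʒo/, /s/ → /so/, /n/ → /no/, /ð/ → /ðo/.

foʒsɔʒovɹɪsonoðo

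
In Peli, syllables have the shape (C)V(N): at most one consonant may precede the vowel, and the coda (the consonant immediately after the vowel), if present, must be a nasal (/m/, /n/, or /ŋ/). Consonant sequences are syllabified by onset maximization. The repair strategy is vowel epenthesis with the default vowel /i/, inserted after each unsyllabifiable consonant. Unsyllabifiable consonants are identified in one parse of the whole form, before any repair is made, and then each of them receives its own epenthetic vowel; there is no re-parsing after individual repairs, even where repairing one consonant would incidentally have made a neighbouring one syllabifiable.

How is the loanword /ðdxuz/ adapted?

ðidixuzi

Under (C)V(N), the unsyllabifiable consonants are /ð/, /d/, /z/ (only a nasal (/m/, /n/, or /ŋ/) is licensed in coda position; onsets are limited to one consonant).
Inserting the epenthetic vowel yields /ð/ → /ði/, /d/ → /di/, /z/ → /zi/.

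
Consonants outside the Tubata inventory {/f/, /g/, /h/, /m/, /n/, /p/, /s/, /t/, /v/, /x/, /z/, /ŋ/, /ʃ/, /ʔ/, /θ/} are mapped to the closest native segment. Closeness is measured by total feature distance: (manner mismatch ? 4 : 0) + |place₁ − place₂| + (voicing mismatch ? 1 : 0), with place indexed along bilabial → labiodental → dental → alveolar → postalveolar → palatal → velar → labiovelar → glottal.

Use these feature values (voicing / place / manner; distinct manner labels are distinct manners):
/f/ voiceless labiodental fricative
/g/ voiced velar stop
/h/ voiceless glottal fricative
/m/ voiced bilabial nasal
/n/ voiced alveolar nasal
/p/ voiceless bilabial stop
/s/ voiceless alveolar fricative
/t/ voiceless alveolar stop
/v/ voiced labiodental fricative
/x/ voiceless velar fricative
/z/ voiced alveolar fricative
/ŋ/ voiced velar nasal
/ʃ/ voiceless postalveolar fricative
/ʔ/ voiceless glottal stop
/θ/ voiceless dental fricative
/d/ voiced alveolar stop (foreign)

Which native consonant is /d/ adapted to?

t

/t/ is closest: same manner (stop), place distance 0 (alveolar→alveolar), voicing differs (+1); total 1. Next closest is /g/ at distance 3.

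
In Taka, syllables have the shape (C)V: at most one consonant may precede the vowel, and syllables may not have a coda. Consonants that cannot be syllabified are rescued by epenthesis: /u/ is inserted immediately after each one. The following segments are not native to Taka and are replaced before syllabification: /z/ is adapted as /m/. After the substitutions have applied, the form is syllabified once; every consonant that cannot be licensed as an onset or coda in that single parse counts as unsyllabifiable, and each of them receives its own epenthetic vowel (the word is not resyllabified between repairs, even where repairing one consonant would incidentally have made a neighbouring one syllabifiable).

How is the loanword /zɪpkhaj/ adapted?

mɪpukuhaju

Substitution: /z/ → /m/, giving /mɪpkhaj/.
The consonants /p/, /k/, /j/ cannot be parsed into a legal (C)V syllable (no codas are permitted; onsets are limited to one consonant).
Epenthesis after each stranded consonant: /p/ → /pu/, /k/ → /ku/, /j/ → /ju/.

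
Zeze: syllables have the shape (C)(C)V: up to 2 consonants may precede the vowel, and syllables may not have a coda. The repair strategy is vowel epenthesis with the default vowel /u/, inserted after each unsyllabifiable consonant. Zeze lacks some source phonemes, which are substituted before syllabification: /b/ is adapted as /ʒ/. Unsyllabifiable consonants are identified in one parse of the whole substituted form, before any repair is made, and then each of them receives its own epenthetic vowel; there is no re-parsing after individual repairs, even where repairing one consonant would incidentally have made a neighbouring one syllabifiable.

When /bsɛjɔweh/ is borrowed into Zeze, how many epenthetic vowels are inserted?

1

After substitution the input is /ʒsɛjɔweh/.
The unsyllabifiable consonants are /h/; each receives one epenthetic vowel.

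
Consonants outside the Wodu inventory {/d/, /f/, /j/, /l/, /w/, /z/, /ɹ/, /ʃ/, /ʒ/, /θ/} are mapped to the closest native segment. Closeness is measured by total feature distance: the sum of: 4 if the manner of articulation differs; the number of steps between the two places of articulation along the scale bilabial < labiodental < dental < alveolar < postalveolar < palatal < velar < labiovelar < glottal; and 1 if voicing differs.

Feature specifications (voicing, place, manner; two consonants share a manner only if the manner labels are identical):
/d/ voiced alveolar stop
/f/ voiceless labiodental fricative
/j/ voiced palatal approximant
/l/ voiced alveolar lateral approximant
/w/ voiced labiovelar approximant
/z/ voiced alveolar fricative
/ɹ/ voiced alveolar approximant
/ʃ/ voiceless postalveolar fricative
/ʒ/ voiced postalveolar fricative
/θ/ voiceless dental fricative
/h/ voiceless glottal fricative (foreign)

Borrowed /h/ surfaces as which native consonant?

/ʃ/ is closest: same manner (fricative), place distance 4 (glottal→postalveolar), same voicing; total 4. Next closest is /ʒ/ at distance 5.

ʃ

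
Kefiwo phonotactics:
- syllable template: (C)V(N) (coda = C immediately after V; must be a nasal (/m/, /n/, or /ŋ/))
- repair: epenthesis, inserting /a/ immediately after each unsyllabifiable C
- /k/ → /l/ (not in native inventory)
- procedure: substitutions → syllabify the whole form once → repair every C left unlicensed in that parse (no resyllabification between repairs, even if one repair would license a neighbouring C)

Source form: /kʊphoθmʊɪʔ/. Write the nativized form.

Substitution: /k/ → /l/, giving /lʊphoθmʊɪʔ/.
The consonants /p/, /θ/, /ʔ/ cannot be parsed into a legal (C)V(N) syllable (only a nasal (/m/, /n/, or /ŋ/) is licensed in coda position; onsets are limited to one consonant).
Inserting the epenthetic vowel yields /p/ → /pa/, /θ/ → /θa/, /ʔ/ → /ʔa/.

lʊpahoθamʊɪʔa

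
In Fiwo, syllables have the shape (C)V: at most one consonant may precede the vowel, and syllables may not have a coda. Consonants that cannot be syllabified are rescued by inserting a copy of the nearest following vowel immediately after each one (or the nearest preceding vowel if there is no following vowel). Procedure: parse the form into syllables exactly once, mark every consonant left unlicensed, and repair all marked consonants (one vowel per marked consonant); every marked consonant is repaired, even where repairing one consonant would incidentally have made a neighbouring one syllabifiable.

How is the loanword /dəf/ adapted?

dəfə

Syllabifying with onset maximization leaves /f/ stranded (no codas are permitted; onsets are limited to one consonant).
Each unlicensed consonant becomes the onset of a new syllable: /f/ → /fə/.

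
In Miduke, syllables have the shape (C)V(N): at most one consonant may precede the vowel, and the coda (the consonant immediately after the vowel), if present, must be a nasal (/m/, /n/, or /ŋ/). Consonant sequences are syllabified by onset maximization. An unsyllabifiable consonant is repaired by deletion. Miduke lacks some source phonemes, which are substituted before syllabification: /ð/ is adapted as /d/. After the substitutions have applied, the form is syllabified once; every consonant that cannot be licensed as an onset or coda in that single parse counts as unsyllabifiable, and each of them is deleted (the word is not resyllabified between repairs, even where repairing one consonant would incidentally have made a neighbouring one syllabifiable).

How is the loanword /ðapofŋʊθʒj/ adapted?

dapoŋʊ

Substitution: /ð/ → /d/, giving /dapofŋʊθʒj/.
Syllabifying with onset maximization leaves /f/, /θ/, /ʒ/, /j/ stranded (only a nasal (/m/, /n/, or /ŋ/) is licensed in coda position; onsets are limited to one consonant).
Each unlicensed consonant is deleted: /f/, /θ/, /ʒ/, /j/.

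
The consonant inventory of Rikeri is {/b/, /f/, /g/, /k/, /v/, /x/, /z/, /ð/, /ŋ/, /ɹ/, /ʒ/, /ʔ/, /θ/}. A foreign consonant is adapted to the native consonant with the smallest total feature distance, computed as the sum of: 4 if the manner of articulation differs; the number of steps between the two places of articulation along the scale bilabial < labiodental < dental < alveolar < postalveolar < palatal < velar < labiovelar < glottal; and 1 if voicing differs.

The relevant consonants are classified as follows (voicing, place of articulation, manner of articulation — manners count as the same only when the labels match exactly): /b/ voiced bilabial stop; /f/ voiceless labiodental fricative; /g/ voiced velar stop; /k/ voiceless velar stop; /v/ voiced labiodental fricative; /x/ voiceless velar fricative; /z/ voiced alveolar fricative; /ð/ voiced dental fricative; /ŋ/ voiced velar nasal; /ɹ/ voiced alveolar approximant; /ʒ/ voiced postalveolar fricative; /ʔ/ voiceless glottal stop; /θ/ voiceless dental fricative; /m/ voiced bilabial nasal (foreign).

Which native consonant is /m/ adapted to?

/b/ is closest: manner differs (nasal→stop, +4), place distance 0 (bilabial→bilabial), same voicing; total 4. Next closest is /v/ at distance 5.

b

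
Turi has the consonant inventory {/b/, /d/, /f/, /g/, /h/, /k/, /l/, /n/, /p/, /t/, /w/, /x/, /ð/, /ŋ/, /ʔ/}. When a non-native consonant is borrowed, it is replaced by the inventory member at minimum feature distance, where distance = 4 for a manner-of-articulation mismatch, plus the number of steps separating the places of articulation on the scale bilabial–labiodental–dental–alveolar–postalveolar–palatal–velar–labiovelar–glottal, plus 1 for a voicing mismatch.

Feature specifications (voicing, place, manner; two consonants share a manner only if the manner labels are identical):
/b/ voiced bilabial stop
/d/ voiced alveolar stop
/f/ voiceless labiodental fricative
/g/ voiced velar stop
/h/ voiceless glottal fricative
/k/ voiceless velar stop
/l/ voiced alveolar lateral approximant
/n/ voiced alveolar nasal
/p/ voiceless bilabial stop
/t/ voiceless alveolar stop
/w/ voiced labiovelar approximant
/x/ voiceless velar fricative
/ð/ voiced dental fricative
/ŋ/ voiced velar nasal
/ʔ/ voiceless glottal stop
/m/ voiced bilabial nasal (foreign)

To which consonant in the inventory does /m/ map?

n

/n/ is closest: same manner (nasal), place distance 3 (bilabial→alveolar), same voicing; total 3. Next closest is /b/ at distance 4.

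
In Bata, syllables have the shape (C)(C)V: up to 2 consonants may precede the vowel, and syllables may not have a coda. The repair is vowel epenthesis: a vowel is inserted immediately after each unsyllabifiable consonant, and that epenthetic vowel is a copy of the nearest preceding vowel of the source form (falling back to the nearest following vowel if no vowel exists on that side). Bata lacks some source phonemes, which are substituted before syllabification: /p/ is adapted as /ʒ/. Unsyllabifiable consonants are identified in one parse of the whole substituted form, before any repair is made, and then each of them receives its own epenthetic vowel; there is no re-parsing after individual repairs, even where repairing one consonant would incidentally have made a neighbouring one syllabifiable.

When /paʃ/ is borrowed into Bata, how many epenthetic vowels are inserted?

After substitution the input is /ʒaʃ/.
The unsyllabifiable consonants are /ʃ/; each receives one epenthetic vowel.

1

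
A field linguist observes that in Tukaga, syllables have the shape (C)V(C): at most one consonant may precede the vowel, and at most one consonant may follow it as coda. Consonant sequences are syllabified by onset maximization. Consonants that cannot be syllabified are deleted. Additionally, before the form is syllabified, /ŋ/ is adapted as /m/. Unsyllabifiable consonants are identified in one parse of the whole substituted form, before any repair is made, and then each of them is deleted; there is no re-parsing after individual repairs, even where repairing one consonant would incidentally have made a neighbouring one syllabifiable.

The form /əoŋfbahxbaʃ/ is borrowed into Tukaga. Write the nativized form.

əombahbaʃ

Substitution: /ŋ/ → /m/, giving /əomfbahxbaʃ/.
Syllabifying with onset maximization leaves /f/, /x/ stranded (at most one coda consonant is licensed; onsets are limited to one consonant).
Deletion applies to /f/, /x/.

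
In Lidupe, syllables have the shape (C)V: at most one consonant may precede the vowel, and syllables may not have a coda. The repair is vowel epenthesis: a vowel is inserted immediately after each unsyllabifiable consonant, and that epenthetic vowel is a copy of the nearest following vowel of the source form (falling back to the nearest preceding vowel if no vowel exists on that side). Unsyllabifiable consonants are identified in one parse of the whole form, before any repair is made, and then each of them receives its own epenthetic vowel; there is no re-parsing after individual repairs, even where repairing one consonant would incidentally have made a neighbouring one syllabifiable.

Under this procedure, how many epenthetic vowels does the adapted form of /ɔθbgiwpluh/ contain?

5

The unsyllabifiable consonants are /θ/, /b/, /w/, /p/, /h/; each receives one epenthetic vowel.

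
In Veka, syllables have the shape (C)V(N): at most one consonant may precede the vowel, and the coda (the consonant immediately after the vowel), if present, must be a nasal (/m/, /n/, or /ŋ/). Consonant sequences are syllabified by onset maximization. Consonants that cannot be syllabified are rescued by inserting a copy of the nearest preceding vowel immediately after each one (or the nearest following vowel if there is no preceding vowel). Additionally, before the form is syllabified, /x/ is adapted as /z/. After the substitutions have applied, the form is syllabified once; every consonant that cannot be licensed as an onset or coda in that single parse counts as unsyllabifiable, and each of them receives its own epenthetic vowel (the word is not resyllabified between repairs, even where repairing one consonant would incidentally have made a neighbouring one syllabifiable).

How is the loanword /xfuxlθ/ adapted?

zufuzuluθu

Substitution: /x/ → /z/, giving /zfuzlθ/.
Syllabifying with onset maximization leaves /z/, /z/, /l/, /θ/ stranded (only a nasal (/m/, /n/, or /ŋ/) is licensed in coda position; onsets are limited to one consonant).
Each unlicensed consonant becomes the onset of a new syllable: /z/ → /zu/, /z/ → /zu/, /l/ → /lu/, /θ/ → /θu/.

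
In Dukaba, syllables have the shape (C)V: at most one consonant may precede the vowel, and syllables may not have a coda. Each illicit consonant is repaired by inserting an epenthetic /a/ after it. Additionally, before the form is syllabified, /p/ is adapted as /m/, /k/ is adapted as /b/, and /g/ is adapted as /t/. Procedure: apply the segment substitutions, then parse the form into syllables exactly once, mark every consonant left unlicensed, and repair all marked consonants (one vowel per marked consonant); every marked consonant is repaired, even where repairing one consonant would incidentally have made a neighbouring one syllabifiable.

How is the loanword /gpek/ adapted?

Substitution: /g/ → /t/, /p/ → /m/, /k/ → /b/, giving /tmeb/.
Under (C)V, the unsyllabifiable consonants are /t/, /b/ (no codas are permitted; onsets are limited to one consonant).
Each unlicensed consonant becomes the onset of a new syllable: /t/ → /ta/, /b/ → /ba/.

tameba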